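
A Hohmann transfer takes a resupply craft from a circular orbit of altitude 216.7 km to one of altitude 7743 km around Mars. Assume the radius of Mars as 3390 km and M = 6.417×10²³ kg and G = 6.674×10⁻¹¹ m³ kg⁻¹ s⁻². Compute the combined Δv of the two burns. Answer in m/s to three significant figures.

Δv_total ≈ 1380 m/s

μ = GM = 6.674×10⁻¹¹ × 6.417×10²³ = 4.283×10¹³ m³/s².
r₁ = 3390 + 216.7 = 3606.7 km = 3.6067×10⁶ m.
r₂ = 3390 + 7743 = 11133 km = 1.1133×10⁷ m.
Transfer ellipse a_t = (r₁ + r₂)/2 = 7.370×10⁶ m.
At r₁: circular v_c1 = √(μ/r₁) = 3446 m/s; transfer-periapsis v_p = √[μ(2/r₁ − 1/a_t)] = 4235 m/s.
Δv₁ = v_p − v_c1 = 789.4 m/s.
At r₂: circular v_c2 = √(μ/r₂) = 1961 m/s; transfer-apoapsis v_a = √[μ(2/r₂ − 1/a_t)] = 1372 m/s.
Δv₂ = v_c2 − v_a = 589.3 m/s.
Total Δv = Δv₁ + Δv₂ = 1379 m/s.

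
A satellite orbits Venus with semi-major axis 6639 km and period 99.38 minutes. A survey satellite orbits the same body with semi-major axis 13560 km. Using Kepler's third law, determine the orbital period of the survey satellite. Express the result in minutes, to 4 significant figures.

Kepler's third law: T² ∝ a³, so T₂ = T₁ (a₂/a₁)^(3/2).
a₂/a₁ = 2.042, (a₂/a₁)^(3/2) = 2.919.
T₂ = 99.38 × 2.919 = 290.1 minutes.

T₂ ≈ 290.1 minutes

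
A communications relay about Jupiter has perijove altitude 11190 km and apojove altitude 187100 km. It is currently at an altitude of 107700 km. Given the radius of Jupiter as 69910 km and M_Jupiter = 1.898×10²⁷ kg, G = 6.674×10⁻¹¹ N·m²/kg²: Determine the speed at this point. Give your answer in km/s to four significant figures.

v ≈ 26.02 km/s

μ = GM = 6.674×10⁻¹¹ × 1.898×10²⁷ = 1.267×10¹⁷ m³/s².
r_p = 69910 + 11190 = 81100 km = 8.1100×10⁷ m.
r_a = 69910 + 187100 = 257010 km = 2.5701×10⁸ m.
r = 69910 + 107700 = 1.7761×10⁵ km = 1.776×10⁸ m.
Semi-major axis a = (r_p + r_a)/2 = 1.6906×10⁵ km = 1.691×10⁸ m.
Vis-viva: v² = μ(2/r − 1/a) = 1.267×10¹⁷ × (1.126×10⁻⁸ − 5.915×10⁻⁹) = 6.771×10⁸ m²/s².
v = 26020 m/s = 26.02 km/s.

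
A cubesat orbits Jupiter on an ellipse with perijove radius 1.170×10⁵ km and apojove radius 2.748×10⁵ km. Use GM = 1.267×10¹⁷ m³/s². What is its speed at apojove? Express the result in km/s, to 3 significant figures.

v ≈ 16.6 km/s

Semi-major axis a = (r_p + r_a)/2 = 1.9590×10⁵ km = 1.959×10⁸ m.
Vis-viva: v² = μ(2/r − 1/a) = 1.267×10¹⁷ × (7.278×10⁻⁹ − 5.105×10⁻⁹) = 2.754×10⁸ m²/s².
v = 16590 m/s = 16.59 km/s.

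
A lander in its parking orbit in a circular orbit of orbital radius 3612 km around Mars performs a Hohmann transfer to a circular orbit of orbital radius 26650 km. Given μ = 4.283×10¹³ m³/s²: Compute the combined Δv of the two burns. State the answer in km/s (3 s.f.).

r₁ = 3612 km = 3.612×10⁶ m.
r₂ = 26650 km = 2.665×10⁷ m.
Transfer ellipse a_t = (r₁ + r₂)/2 = 1.513×10⁷ m.
At r₁: circular v_c1 = √(μ/r₁) = 3444 m/s; transfer-periapsis v_p = √[μ(2/r₁ − 1/a_t)] = 4570 m/s.
Δv₁ = v_p − v_c1 = 1126 m/s.
At r₂: circular v_c2 = √(μ/r₂) = 1268 m/s; transfer-apoapsis v_a = √[μ(2/r₂ − 1/a_t)] = 619.4 m/s.
Δv₂ = v_c2 − v_a = 648.3 m/s.
Total Δv = Δv₁ + Δv₂ = 1775 m/s = 1.775 km/s.

Δv_total ≈ 1.77 km/s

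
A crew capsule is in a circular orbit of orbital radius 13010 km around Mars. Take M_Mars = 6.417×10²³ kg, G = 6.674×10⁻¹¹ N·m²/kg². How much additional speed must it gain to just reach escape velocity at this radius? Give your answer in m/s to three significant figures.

Δv ≈ 752 m/s

μ = GM = 6.674×10⁻¹¹ × 6.417×10²³ = 4.283×10¹³ m³/s².
r = 13010 km = 1.301×10⁷ m.
Circular speed v_c = √(μ/r) = 1814 m/s.
Escape speed v_esc = √(2μ/r) = √2 × v_c = 2566 m/s.
Δv = v_esc − v_c = 751.5 m/s.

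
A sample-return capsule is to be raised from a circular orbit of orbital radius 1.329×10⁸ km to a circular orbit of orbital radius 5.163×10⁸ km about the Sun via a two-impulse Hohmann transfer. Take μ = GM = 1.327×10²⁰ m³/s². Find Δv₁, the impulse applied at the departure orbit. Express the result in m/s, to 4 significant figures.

Δv ≈ 8253 m/s

r₁ = 1.329×10⁸ km = 1.329×10¹¹ m.
r₂ = 5.163×10⁸ km = 5.163×10¹¹ m.
Transfer ellipse a_t = (r₁ + r₂)/2 = 3.246×10¹¹ m.
At r₁: circular v_c1 = √(μ/r₁) = 31600 m/s; transfer-perihelion v_p = √[μ(2/r₁ − 1/a_t)] = 39850 m/s.
Δv₁ = v_p − v_c1 = 8253 m/s.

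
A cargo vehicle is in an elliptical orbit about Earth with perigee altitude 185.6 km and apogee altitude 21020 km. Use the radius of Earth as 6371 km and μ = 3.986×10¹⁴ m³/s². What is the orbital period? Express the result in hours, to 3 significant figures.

T ≈ 6.11 hours

r_p = 6371 + 185.6 = 6556.6 km = 6.5566×10⁶ m.
r_a = 6371 + 21020 = 27391 km = 2.7391×10⁷ m.
Semi-major axis a = (r_p + r_a)/2 = (6556.6 + 27391)/2 = 16974 km = 1.697×10⁷ m.
By Kepler's third law T = 2π√(a³/μ) = 2π × 3.503×10³ = 2.201×10⁴ s.
= 6.113 hours.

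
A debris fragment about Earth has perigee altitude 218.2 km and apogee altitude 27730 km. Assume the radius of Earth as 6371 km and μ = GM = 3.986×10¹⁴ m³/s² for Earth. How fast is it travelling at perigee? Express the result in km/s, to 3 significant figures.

r_p = 6371 + 218.2 = 6589.2 km = 6.5892×10⁶ m.
r_a = 6371 + 27730 = 34101 km = 3.4101×10⁷ m.
Semi-major axis a = (r_p + r_a)/2 = 20345 km = 2.035×10⁷ m.
Vis-viva: v² = μ(2/r − 1/a) = 3.986×10¹⁴ × (3.035×10⁻⁷ − 4.915×10⁻⁸) = 1.014×10⁸ m²/s².
v = 10070 m/s = 10.07 km/s.

v ≈ 10.1 km/s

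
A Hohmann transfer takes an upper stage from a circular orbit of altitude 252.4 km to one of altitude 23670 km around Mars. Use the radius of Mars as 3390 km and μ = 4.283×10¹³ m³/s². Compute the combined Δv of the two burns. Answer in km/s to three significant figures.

Δv_total ≈ 1.77 km/s

r₁ = 3390 + 252.4 = 3642.4 km = 3.6424×10⁶ m.
r₂ = 3390 + 23670 = 27060 km = 2.7060×10⁷ m.
Transfer ellipse a_t = (r₁ + r₂)/2 = 1.535×10⁷ m.
At r₁: circular v_c1 = √(μ/r₁) = 3429 m/s; transfer-periapsis v_p = √[μ(2/r₁ − 1/a_t)] = 4553 m/s.
Δv₁ = v_p − v_c1 = 1124 m/s.
At r₂: circular v_c2 = √(μ/r₂) = 1258 m/s; transfer-apoapsis v_a = √[μ(2/r₂ − 1/a_t)] = 612.8 m/s.
Δv₂ = v_c2 − v_a = 645.3 m/s.
Total Δv = Δv₁ + Δv₂ = 1769 m/s = 1.769 km/s.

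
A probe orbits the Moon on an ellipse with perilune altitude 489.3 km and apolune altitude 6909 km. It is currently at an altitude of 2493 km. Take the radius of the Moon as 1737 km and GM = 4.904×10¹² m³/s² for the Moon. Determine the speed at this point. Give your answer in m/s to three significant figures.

r_p = 1737 + 489.3 = 2226.3 km = 2.2263×10⁶ m.
r_a = 1737 + 6909 = 8646.0 km = 8.6460×10⁶ m.
r = 1737 + 2493 = 4230.0 km = 4.230×10⁶ m.
Semi-major axis a = (r_p + r_a)/2 = 5436.1 km = 5.436×10⁶ m.
Vis-viva: v² = μ(2/r − 1/a) = 4.904×10¹² × (4.728×10⁻⁷ − 1.840×10⁻⁷) = 1.417×10⁶ m²/s².
v = 1190 m/s.

v ≈ 1190 m/s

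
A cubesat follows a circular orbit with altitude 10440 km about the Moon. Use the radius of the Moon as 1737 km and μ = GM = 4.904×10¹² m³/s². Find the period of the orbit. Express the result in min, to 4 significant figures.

T ≈ 2009 min

r = 1737 + 10440 = 12177 km = 1.2177×10⁷ m.
Kepler's third law: T = 2π√(r³/μ) = 2π√((1.218×10⁷)³ / 4.904×10¹²).
r³/μ = 3.682×10⁸ s², so T = 2π × 1.919×10⁴ = 1.206×10⁵ s.
Converting: 1.206×10⁵ s ÷ 60.00 = 2009 min.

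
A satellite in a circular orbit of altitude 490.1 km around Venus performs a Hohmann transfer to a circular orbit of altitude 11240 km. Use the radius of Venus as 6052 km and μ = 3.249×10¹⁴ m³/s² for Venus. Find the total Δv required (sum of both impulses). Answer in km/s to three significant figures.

r₁ = 6052 + 490.1 = 6542.1 km = 6.5421×10⁶ m.
r₂ = 6052 + 11240 = 17292 km = 1.7292×10⁷ m.
Transfer ellipse a_t = (r₁ + r₂)/2 = 1.192×10⁷ m.
At r₁: circular v_c1 = √(μ/r₁) = 7047 m/s; transfer-periapsis v_p = √[μ(2/r₁ − 1/a_t)] = 8489 m/s.
Δv₁ = v_p − v_c1 = 1442 m/s.
At r₂: circular v_c2 = √(μ/r₂) = 4335 m/s; transfer-apoapsis v_a = √[μ(2/r₂ − 1/a_t)] = 3212 m/s.
Δv₂ = v_c2 − v_a = 1123 m/s.
Total Δv = Δv₁ + Δv₂ = 2565 m/s = 2.565 km/s.

Δv_total ≈ 2.56 km/s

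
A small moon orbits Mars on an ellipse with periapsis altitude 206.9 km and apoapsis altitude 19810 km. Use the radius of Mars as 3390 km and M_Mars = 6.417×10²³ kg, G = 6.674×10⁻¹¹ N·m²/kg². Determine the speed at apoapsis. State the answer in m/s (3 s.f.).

μ = GM = 6.674×10⁻¹¹ × 6.417×10²³ = 4.283×10¹³ m³/s².
r_p = 3390 + 206.9 = 3596.9 km = 3.5969×10⁶ m.
r_a = 3390 + 19810 = 23200 km = 2.3200×10⁷ m.
Semi-major axis a = (r_p + r_a)/2 = 13398 km = 1.340×10⁷ m.
Vis-viva: v² = μ(2/r − 1/a) = 4.283×10¹³ × (8.621×10⁻⁸ − 7.464×10⁻⁸) = 4.956×10⁵ m²/s².
v = 704.0 m/s.

v ≈ 704 m/s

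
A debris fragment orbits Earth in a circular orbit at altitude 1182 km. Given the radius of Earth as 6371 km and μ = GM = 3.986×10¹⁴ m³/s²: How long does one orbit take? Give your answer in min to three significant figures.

T ≈ 109 min

r = 6371 + 1182 = 7553.0 km = 7.5530×10⁶ m.
Kepler's third law: T = 2π√(r³/μ) = 2π√((7.553×10⁶)³ / 3.986×10¹⁴).
r³/μ = 1.081×10⁶ s², so T = 2π × 1.040×10³ = 6.533×10³ s.
Converting: 6.533×10³ s ÷ 60.00 = 108.9 min.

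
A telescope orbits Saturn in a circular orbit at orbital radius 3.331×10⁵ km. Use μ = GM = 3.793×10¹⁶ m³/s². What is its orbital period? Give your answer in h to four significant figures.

r = 3.331×10⁵ km = 3.331×10⁸ m.
Kepler's third law: T = 2π√(r³/μ) = 2π√((3.331×10⁸)³ / 3.793×10¹⁶).
r³/μ = 9.744×10⁸ s², so T = 2π × 3.122×10⁴ = 1.961×10⁵ s.
Converting: 1.961×10⁵ s ÷ 3600 = 54.48 h.

T ≈ 54.48 h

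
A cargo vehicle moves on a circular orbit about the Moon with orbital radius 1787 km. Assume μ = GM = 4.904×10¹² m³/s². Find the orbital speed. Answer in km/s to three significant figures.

r = 1787 km = 1.787×10⁶ m.
For a circular orbit v = √(μ/r) = √(4.904×10¹² / 1.787×10⁶) = √(2.744×10⁶) = 1657 m/s.
That is 1.657 km/s.

v ≈ 1.66 km/s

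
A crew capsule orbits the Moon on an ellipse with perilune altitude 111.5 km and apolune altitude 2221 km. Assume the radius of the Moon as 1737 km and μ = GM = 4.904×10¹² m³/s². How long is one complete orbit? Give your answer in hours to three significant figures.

T ≈ 3.90 hours

r_p = 1737 + 111.5 = 1848.5 km = 1.8485×10⁶ m.
r_a = 1737 + 2221 = 3958.0 km = 3.9580×10⁶ m.
Semi-major axis a = (r_p + r_a)/2 = (1848.5 + 3958.0)/2 = 2903.2 km = 2.903×10⁶ m.
By Kepler's third law T = 2π√(a³/μ) = 2π × 2.234×10³ = 1.404×10⁴ s.
= 3.899 hours.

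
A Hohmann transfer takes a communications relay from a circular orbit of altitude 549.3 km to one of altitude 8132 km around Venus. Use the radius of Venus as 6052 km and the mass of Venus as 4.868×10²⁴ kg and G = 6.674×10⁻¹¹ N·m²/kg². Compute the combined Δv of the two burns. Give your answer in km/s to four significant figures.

μ = GM = 6.674×10⁻¹¹ × 4.868×10²⁴ = 3.249×10¹⁴ m³/s².
r₁ = 6052 + 549.3 = 6601.3 km = 6.6013×10⁶ m.
r₂ = 6052 + 8132 = 14184 km = 1.4184×10⁷ m.
Transfer ellipse a_t = (r₁ + r₂)/2 = 1.039×10⁷ m.
At r₁: circular v_c1 = √(μ/r₁) = 7015 m/s; transfer-periapsis v_p = √[μ(2/r₁ − 1/a_t)] = 8196 m/s.
Δv₁ = v_p − v_c1 = 1180 m/s.
At r₂: circular v_c2 = √(μ/r₂) = 4786 m/s; transfer-apoapsis v_a = √[μ(2/r₂ − 1/a_t)] = 3814 m/s.
Δv₂ = v_c2 − v_a = 971.6 m/s.
Total Δv = Δv₁ + Δv₂ = 2152 m/s = 2.152 km/s.

Δv_total ≈ 2.152 km/s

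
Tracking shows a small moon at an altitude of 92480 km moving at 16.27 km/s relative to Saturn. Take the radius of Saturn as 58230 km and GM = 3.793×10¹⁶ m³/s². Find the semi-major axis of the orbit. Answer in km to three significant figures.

a ≈ 1.59×10⁵ km

r = 58230 + 92480 = 1.5071×10⁵ km = 1.507×10⁸ m.
Vis-viva rearranged: 1/a = 2/r − v²/μ = 1.327×10⁻⁸ − 6.979×10⁻⁹ = 6.292×10⁻⁹ m⁻¹.
a = 1.589×10⁸ m = 1.5894×10⁵ km.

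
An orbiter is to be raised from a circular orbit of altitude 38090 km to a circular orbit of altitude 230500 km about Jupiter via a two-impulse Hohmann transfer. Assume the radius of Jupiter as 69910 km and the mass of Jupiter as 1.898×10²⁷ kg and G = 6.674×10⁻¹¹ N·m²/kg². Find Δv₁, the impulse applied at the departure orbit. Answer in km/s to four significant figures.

μ = GM = 6.674×10⁻¹¹ × 1.898×10²⁷ = 1.267×10¹⁷ m³/s².
r₁ = 69910 + 38090 = 108000 km = 1.0800×10⁸ m.
r₂ = 69910 + 230500 = 300410 km = 3.0041×10⁸ m.
Transfer ellipse a_t = (r₁ + r₂)/2 = 2.042×10⁸ m.
At r₁: circular v_c1 = √(μ/r₁) = 34250 m/s; transfer-perijove v_p = √[μ(2/r₁ − 1/a_t)] = 41540 m/s.
Δv₁ = v_p − v_c1 = 7291 m/s.
= 7.291 km/s.

Δv ≈ 7.291 km/s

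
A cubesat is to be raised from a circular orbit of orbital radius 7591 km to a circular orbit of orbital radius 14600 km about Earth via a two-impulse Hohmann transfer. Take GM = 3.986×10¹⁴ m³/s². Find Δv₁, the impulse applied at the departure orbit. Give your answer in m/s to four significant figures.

Δv ≈ 1066 m/s

r₁ = 7591 km = 7.591×10⁶ m.
r₂ = 14600 km = 1.460×10⁷ m.
Transfer ellipse a_t = (r₁ + r₂)/2 = 1.110×10⁷ m.
At r₁: circular v_c1 = √(μ/r₁) = 7246 m/s; transfer-perigee v_p = √[μ(2/r₁ − 1/a_t)] = 8312 m/s.
Δv₁ = v_p − v_c1 = 1066 m/s.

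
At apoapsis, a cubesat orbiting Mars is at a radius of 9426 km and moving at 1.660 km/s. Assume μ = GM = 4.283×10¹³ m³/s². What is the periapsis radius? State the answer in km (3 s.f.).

r_a = 9.426×10⁶ m.
Specific energy ε = v²/2 − μ/r = -3.166×10⁶ J/kg, so a = −μ/(2ε) = 6.764×10⁶ m.
The apsides satisfy r_p + r_a = 2a, so the periapsis radius is 2a − r_a = 4.102×10⁶ m = 4102.0 km.

periapsis radius ≈ 4100 km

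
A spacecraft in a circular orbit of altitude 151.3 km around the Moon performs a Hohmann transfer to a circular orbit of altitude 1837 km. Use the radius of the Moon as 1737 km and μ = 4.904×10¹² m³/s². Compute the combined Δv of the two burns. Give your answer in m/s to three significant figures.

r₁ = 1737 + 151.3 = 1888.3 km = 1.8883×10⁶ m.
r₂ = 1737 + 1837 = 3574.0 km = 3.5740×10⁶ m.
Transfer ellipse a_t = (r₁ + r₂)/2 = 2.731×10⁶ m.
At r₁: circular v_c1 = √(μ/r₁) = 1612 m/s; transfer-perilune v_p = √[μ(2/r₁ − 1/a_t)] = 1844 m/s.
Δv₁ = v_p − v_c1 = 232.0 m/s.
At r₂: circular v_c2 = √(μ/r₂) = 1171 m/s; transfer-apolune v_a = √[μ(2/r₂ − 1/a_t)] = 974.0 m/s.
Δv₂ = v_c2 − v_a = 197.4 m/s.
Total Δv = Δv₁ + Δv₂ = 429.3 m/s.

Δv_total ≈ 429 m/s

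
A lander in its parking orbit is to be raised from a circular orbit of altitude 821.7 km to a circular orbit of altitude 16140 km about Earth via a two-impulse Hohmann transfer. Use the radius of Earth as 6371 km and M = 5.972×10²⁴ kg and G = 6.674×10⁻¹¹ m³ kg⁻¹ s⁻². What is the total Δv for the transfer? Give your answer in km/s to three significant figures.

Δv_total ≈ 3.00 km/s

μ = GM = 6.674×10⁻¹¹ × 5.972×10²⁴ = 3.986×10¹⁴ m³/s².
r₁ = 6371 + 821.7 = 7192.7 km = 7.1927×10⁶ m.
r₂ = 6371 + 16140 = 22511 km = 2.2511×10⁷ m.
Transfer ellipse a_t = (r₁ + r₂)/2 = 1.485×10⁷ m.
At r₁: circular v_c1 = √(μ/r₁) = 7444 m/s; transfer-perigee v_p = √[μ(2/r₁ − 1/a_t)] = 9165 m/s.
Δv₁ = v_p − v_c1 = 1721 m/s.
At r₂: circular v_c2 = √(μ/r₂) = 4208 m/s; transfer-apogee v_a = √[μ(2/r₂ − 1/a_t)] = 2928 m/s.
Δv₂ = v_c2 − v_a = 1280 m/s.
Total Δv = Δv₁ + Δv₂ = 3000 m/s = 3.000 km/s.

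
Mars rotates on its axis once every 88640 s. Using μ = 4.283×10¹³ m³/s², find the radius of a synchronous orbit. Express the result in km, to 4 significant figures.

r_sync ≈ 20430 km

A synchronous orbit has period T, so by Kepler's third law a = (μT²/4π²)^(1/3).
μT²/4π² = 4.283×10¹³ × (8.864×10⁴)² / 39.48 = 8.524×10²¹ m³.
a = 2.043×10⁷ m = 20428 km.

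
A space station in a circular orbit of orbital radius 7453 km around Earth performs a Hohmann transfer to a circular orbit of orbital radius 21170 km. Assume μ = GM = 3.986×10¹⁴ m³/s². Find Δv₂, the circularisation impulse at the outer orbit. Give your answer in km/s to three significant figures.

r₁ = 7453 km = 7.453×10⁶ m.
r₂ = 21170 km = 2.117×10⁷ m.
Transfer ellipse a_t = (r₁ + r₂)/2 = 1.431×10⁷ m.
At r₁: circular v_c1 = √(μ/r₁) = 7313 m/s; transfer-perigee v_p = √[μ(2/r₁ − 1/a_t)] = 8894 m/s.
At r₂: circular v_c2 = √(μ/r₂) = 4339 m/s; transfer-apogee v_a = √[μ(2/r₂ − 1/a_t)] = 3131 m/s.
Δv₂ = v_c2 − v_a = 1208 m/s.
= 1.208 km/s.

Δv ≈ 1.21 km/s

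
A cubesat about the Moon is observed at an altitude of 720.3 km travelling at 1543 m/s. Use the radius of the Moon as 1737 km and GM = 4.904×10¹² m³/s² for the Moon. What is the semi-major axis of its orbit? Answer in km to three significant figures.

r = 1737 + 720.3 = 2457.3 km = 2.457×10⁶ m.
Specific orbital energy ε = v²/2 − μ/r = (1543)²/2 − 4.904×10¹²/2.457×10⁶ = -8.053×10⁵ J/kg.
Since ε = −μ/(2a), a = −μ/(2ε) = 3.045×10⁶ m = 3045.0 km.

a ≈ 3040 km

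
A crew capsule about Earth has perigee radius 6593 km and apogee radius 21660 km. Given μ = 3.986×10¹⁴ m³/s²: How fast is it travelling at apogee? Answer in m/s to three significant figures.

Semi-major axis a = (r_p + r_a)/2 = 14126 km = 1.413×10⁷ m.
Vis-viva: v² = μ(2/r − 1/a) = 3.986×10¹⁴ × (9.234×10⁻⁸ − 7.079×10⁻⁸) = 8.589×10⁶ m²/s².
v = 2931 m/s.

v ≈ 2930 m/s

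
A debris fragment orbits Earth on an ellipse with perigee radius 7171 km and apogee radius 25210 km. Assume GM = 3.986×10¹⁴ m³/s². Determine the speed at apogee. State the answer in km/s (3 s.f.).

Semi-major axis a = (r_p + r_a)/2 = 16190 km = 1.619×10⁷ m.
Vis-viva: v² = μ(2/r − 1/a) = 3.986×10¹⁴ × (7.933×10⁻⁸ − 6.176×10⁻⁸) = 7.003×10⁶ m²/s².
v = 2646 m/s = 2.646 km/s.

v ≈ 2.65 km/s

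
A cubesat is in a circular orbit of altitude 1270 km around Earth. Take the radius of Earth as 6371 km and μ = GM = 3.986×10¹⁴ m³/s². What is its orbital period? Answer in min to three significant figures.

r = 6371 + 1270 = 7641.0 km = 7.6410×10⁶ m.
Kepler's third law: T = 2π√(r³/μ) = 2π√((7.641×10⁶)³ / 3.986×10¹⁴).
r³/μ = 1.119×10⁶ s², so T = 2π × 1.058×10³ = 6.647×10³ s.
Converting: 6.647×10³ s ÷ 60.00 = 110.8 min.

T ≈ 111 min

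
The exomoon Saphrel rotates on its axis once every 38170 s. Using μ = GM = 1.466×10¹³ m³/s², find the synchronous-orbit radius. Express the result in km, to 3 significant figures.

A synchronous orbit has period T, so by Kepler's third law a = (μT²/4π²)^(1/3).
μT²/4π² = 1.466×10¹³ × (3.817×10⁴)² / 39.48 = 5.410×10²⁰ m³.
a = 8.148×10⁶ m = 8148.4 km.

r_sync ≈ 8150 km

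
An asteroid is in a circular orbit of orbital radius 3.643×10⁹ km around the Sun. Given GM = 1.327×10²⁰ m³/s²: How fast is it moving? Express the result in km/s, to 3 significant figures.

r = 3.643×10⁹ km = 3.643×10¹² m.
For a circular orbit v = √(μ/r) = √(1.327×10²⁰ / 3.643×10¹²) = √(3.643×10⁷) = 6035 m/s.
That is 6.035 km/s.

v ≈ 6.04 km/s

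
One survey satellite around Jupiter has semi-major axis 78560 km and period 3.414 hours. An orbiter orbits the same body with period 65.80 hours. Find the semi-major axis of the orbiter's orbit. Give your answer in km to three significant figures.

Kepler's third law: a³ ∝ T², so a₂ = a₁ (T₂/T₁)^(2/3).
T₂/T₁ = 19.27, (T₂/T₁)^(2/3) = 7.189.
a₂ = 78560 × 7.189 = 5.647×10⁵ km.

a₂ ≈ 5.65×10⁵ km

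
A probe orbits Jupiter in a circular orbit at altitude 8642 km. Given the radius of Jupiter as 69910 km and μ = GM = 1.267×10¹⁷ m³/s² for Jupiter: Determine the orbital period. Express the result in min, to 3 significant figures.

T ≈ 205 min

r = 69910 + 8642 = 78552 km = 7.8552×10⁷ m.
Kepler's third law: T = 2π√(r³/μ) = 2π√((7.855×10⁷)³ / 1.267×10¹⁷).
r³/μ = 3.826×10⁶ s², so T = 2π × 1.956×10³ = 1.229×10⁴ s.
Converting: 1.229×10⁴ s ÷ 60.00 = 204.8 min.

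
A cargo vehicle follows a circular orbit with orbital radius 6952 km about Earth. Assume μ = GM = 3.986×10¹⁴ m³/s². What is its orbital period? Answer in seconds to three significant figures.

T ≈ 5770 seconds

r = 6952 km = 6.952×10⁶ m.
Kepler's third law: T = 2π√(r³/μ) = 2π√((6.952×10⁶)³ / 3.986×10¹⁴).
r³/μ = 8.429×10⁵ s², so T = 2π × 9.181×10² = 5.769×10³ s.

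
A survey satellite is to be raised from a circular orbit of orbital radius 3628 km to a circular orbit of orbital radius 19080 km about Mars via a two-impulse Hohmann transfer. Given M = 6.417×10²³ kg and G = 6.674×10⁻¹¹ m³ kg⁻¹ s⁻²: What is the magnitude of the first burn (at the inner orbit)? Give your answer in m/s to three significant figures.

μ = GM = 6.674×10⁻¹¹ × 6.417×10²³ = 4.283×10¹³ m³/s².
r₁ = 3628 km = 3.628×10⁶ m.
r₂ = 19080 km = 1.908×10⁷ m.
Transfer ellipse a_t = (r₁ + r₂)/2 = 1.135×10⁷ m.
At r₁: circular v_c1 = √(μ/r₁) = 3436 m/s; transfer-periapsis v_p = √[μ(2/r₁ − 1/a_t)] = 4454 m/s.
Δv₁ = v_p − v_c1 = 1018 m/s.

Δv ≈ 1020 m/s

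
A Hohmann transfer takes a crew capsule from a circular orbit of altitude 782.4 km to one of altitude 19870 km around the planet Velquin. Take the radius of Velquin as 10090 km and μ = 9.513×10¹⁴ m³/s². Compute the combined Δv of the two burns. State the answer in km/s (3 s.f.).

r₁ = 10090 + 782.4 = 10872 km = 1.0872×10⁷ m.
r₂ = 10090 + 19870 = 29960 km = 2.9960×10⁷ m.
Transfer ellipse a_t = (r₁ + r₂)/2 = 2.042×10⁷ m.
At r₁: circular v_c1 = √(μ/r₁) = 9354 m/s; transfer-periapsis v_p = √[μ(2/r₁ − 1/a_t)] = 11330 m/s.
Δv₁ = v_p − v_c1 = 1977 m/s.
At r₂: circular v_c2 = √(μ/r₂) = 5635 m/s; transfer-apoapsis v_a = √[μ(2/r₂ − 1/a_t)] = 4112 m/s.
Δv₂ = v_c2 − v_a = 1523 m/s.
Total Δv = Δv₁ + Δv₂ = 3500 m/s = 3.500 km/s.

Δv_total ≈ 3.50 km/s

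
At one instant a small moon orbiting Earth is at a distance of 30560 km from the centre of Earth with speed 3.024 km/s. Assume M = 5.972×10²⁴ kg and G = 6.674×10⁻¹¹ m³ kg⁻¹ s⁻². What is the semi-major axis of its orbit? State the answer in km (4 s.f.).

a ≈ 23530 km

μ = GM = 6.674×10⁻¹¹ × 5.972×10²⁴ = 3.986×10¹⁴ m³/s².
r = 3.056×10⁷ m.
Vis-viva rearranged: 1/a = 2/r − v²/μ = 6.545×10⁻⁸ − 2.294×10⁻⁸ = 4.250×10⁻⁸ m⁻¹.
a = 2.353×10⁷ m = 23529 km.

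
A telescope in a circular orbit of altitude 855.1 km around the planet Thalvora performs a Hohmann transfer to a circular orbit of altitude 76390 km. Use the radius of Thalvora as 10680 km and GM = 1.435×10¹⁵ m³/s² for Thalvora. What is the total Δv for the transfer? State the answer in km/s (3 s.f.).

Δv_total ≈ 5.76 km/s

r₁ = 10680 + 855.1 = 11535 km = 1.1535×10⁷ m.
r₂ = 10680 + 76390 = 87070 km = 8.7070×10⁷ m.
Transfer ellipse a_t = (r₁ + r₂)/2 = 4.930×10⁷ m.
At r₁: circular v_c1 = √(μ/r₁) = 11150 m/s; transfer-periapsis v_p = √[μ(2/r₁ − 1/a_t)] = 14820 m/s.
Δv₁ = v_p − v_c1 = 3669 m/s.
At r₂: circular v_c2 = √(μ/r₂) = 4060 m/s; transfer-apoapsis v_a = √[μ(2/r₂ − 1/a_t)] = 1964 m/s.
Δv₂ = v_c2 − v_a = 2096 m/s.
Total Δv = Δv₁ + Δv₂ = 5765 m/s = 5.765 km/s.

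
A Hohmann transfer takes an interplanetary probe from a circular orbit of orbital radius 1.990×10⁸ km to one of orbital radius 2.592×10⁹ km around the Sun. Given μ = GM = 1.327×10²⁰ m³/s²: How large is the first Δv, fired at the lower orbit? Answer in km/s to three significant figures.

r₁ = 1.990×10⁸ km = 1.990×10¹¹ m.
r₂ = 2.592×10⁹ km = 2.592×10¹² m.
Transfer ellipse a_t = (r₁ + r₂)/2 = 1.396×10¹² m.
At r₁: circular v_c1 = √(μ/r₁) = 25820 m/s; transfer-perihelion v_p = √[μ(2/r₁ − 1/a_t)] = 35190 m/s.
Δv₁ = v_p − v_c1 = 9370 m/s.
= 9.370 km/s.

Δv ≈ 9.37 km/s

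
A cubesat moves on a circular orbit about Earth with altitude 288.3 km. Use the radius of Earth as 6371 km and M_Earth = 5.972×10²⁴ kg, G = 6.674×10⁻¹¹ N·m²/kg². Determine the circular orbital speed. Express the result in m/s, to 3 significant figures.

μ = GM = 6.674×10⁻¹¹ × 5.972×10²⁴ = 3.986×10¹⁴ m³/s².
r = 6371 + 288.3 = 6659.3 km = 6.6593×10⁶ m.
For a circular orbit v = √(μ/r) = √(3.986×10¹⁴ / 6.659×10⁶) = √(5.985×10⁷) = 7736 m/s.

v ≈ 7740 m/s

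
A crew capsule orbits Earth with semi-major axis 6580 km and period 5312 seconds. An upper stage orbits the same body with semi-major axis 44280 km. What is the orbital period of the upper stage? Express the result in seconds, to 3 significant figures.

Kepler's third law: T² ∝ a³, so T₂ = T₁ (a₂/a₁)^(3/2).
a₂/a₁ = 6.729, (a₂/a₁)^(3/2) = 17.46.
T₂ = 5312 × 17.46 = 92730 seconds.

T₂ ≈ 92700 seconds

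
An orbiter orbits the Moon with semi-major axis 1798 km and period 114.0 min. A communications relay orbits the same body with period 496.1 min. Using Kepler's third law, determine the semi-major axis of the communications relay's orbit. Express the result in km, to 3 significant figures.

Kepler's third law: a³ ∝ T², so a₂ = a₁ (T₂/T₁)^(2/3).
T₂/T₁ = 4.352, (T₂/T₁)^(2/3) = 2.665.
a₂ = 1798 × 2.665 = 4793 km.

a₂ ≈ 4790 km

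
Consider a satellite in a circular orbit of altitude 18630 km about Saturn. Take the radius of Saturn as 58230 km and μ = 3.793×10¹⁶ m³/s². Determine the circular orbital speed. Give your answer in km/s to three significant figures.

v ≈ 22.2 km/s

r = 58230 + 18630 = 76860 km = 7.6860×10⁷ m.
For a circular orbit v = √(μ/r) = √(3.793×10¹⁶ / 7.686×10⁷) = √(4.935×10⁸) = 22210 m/s.
That is 22.21 km/s.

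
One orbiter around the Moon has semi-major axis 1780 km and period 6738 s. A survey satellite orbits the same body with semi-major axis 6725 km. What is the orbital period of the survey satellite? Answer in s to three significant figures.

Kepler's third law: T² ∝ a³, so T₂ = T₁ (a₂/a₁)^(3/2).
a₂/a₁ = 3.778, (a₂/a₁)^(3/2) = 7.344.
T₂ = 6738 × 7.344 = 49480 s.

T₂ ≈ 49500 s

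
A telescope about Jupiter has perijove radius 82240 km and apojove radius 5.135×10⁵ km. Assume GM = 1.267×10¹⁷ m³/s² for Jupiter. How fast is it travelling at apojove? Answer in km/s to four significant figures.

v ≈ 8.254 km/s

Semi-major axis a = (r_p + r_a)/2 = 2.9787×10⁵ km = 2.979×10⁸ m.
Vis-viva: v² = μ(2/r − 1/a) = 1.267×10¹⁷ × (3.895×10⁻⁹ − 3.357×10⁻⁹) = 6.812×10⁷ m²/s².
v = 8254 m/s = 8.254 km/s.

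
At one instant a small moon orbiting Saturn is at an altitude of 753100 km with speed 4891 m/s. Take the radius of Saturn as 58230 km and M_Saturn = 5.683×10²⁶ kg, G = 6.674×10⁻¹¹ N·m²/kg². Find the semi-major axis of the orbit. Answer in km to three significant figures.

μ = GM = 6.674×10⁻¹¹ × 5.683×10²⁶ = 3.793×10¹⁶ m³/s².
r = 58230 + 753100 = 8.1133×10⁵ km = 8.113×10⁸ m.
Vis-viva rearranged: 1/a = 2/r − v²/μ = 2.465×10⁻⁹ − 6.307×10⁻¹⁰ = 1.834×10⁻⁹ m⁻¹.
a = 5.451×10⁸ m = 5.4514×10⁵ km.

a ≈ 5.45×10⁵ km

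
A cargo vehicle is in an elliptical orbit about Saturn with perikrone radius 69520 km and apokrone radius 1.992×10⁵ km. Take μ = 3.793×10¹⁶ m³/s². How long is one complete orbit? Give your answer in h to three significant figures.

Semi-major axis a = (r_p + r_a)/2 = (69520 + 1.9920×10⁵)/2 = 1.3436×10⁵ km = 1.344×10⁸ m.
By Kepler's third law T = 2π√(a³/μ) = 2π × 7.997×10³ = 5.025×10⁴ s.
= 13.96 h.

T ≈ 14.0 h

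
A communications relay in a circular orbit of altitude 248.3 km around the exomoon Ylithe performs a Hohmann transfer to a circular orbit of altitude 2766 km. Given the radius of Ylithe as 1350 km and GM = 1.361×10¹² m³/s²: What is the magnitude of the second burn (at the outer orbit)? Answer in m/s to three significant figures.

r₁ = 1350 + 248.3 = 1598.3 km = 1.5983×10⁶ m.
r₂ = 1350 + 2766 = 4116.0 km = 4.1160×10⁶ m.
Transfer ellipse a_t = (r₁ + r₂)/2 = 2.857×10⁶ m.
At r₁: circular v_c1 = √(μ/r₁) = 922.8 m/s; transfer-periapsis v_p = √[μ(2/r₁ − 1/a_t)] = 1108 m/s.
At r₂: circular v_c2 = √(μ/r₂) = 575.0 m/s; transfer-apoapsis v_a = √[μ(2/r₂ − 1/a_t)] = 430.1 m/s.
Δv₂ = v_c2 − v_a = 144.9 m/s.

Δv ≈ 145 m/s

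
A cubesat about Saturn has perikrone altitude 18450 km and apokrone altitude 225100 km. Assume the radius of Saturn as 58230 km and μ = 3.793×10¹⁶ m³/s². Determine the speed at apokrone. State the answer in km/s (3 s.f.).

v ≈ 7.55 km/s

r_p = 58230 + 18450 = 76680 km = 7.6680×10⁷ m.
r_a = 58230 + 225100 = 283330 km = 2.8333×10⁸ m.
Semi-major axis a = (r_p + r_a)/2 = 1.8000×10⁵ km = 1.800×10⁸ m.
Vis-viva: v² = μ(2/r − 1/a) = 3.793×10¹⁶ × (7.059×10⁻⁹ − 5.555×10⁻⁹) = 5.703×10⁷ m²/s².
v = 7552 m/s = 7.552 km/s.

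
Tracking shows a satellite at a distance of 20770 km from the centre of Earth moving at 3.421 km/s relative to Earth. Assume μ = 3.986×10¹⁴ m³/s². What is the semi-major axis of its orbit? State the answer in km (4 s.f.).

a ≈ 14940 km

r = 2.077×10⁷ m.
Specific orbital energy ε = v²/2 − μ/r = (3421)²/2 − 3.986×10¹⁴/2.077×10⁷ = -1.334×10⁷ J/kg.
Since ε = −μ/(2a), a = −μ/(2ε) = 1.494×10⁷ m = 14941 km.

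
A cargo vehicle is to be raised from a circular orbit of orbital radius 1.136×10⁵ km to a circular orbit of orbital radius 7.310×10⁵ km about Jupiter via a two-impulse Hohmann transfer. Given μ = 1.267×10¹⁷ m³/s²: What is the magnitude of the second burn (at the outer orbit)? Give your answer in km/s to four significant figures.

Δv ≈ 6.337 km/s

r₁ = 1.136×10⁵ km = 1.136×10⁸ m.
r₂ = 7.310×10⁵ km = 7.310×10⁸ m.
Transfer ellipse a_t = (r₁ + r₂)/2 = 4.223×10⁸ m.
At r₁: circular v_c1 = √(μ/r₁) = 33400 m/s; transfer-perijove v_p = √[μ(2/r₁ − 1/a_t)] = 43940 m/s.
At r₂: circular v_c2 = √(μ/r₂) = 13170 m/s; transfer-apojove v_a = √[μ(2/r₂ − 1/a_t)] = 6828 m/s.
Δv₂ = v_c2 − v_a = 6337 m/s.
= 6.337 km/s.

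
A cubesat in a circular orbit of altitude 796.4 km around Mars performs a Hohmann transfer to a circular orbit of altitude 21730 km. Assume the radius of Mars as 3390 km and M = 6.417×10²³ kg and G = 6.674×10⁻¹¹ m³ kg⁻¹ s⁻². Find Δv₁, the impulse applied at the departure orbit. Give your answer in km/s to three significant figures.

Δv ≈ 0.989 km/s

μ = GM = 6.674×10⁻¹¹ × 6.417×10²³ = 4.283×10¹³ m³/s².
r₁ = 3390 + 796.4 = 4186.4 km = 4.1864×10⁶ m.
r₂ = 3390 + 21730 = 25120 km = 2.5120×10⁷ m.
Transfer ellipse a_t = (r₁ + r₂)/2 = 1.465×10⁷ m.
At r₁: circular v_c1 = √(μ/r₁) = 3198 m/s; transfer-periapsis v_p = √[μ(2/r₁ − 1/a_t)] = 4188 m/s.
Δv₁ = v_p − v_c1 = 989.3 m/s.
= 0.9893 km/s.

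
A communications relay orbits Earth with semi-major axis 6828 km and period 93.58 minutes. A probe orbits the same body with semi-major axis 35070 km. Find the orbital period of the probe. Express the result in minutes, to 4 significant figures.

Kepler's third law: T² ∝ a³, so T₂ = T₁ (a₂/a₁)^(3/2).
a₂/a₁ = 5.136, (a₂/a₁)^(3/2) = 11.64.
T₂ = 93.58 × 11.64 = 1089 minutes.

T₂ ≈ 1089 minutes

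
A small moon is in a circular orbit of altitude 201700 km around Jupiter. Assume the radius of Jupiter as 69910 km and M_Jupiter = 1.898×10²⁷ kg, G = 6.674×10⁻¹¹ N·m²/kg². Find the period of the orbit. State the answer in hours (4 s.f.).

T ≈ 21.95 hours

μ = GM = 6.674×10⁻¹¹ × 1.898×10²⁷ = 1.267×10¹⁷ m³/s².
r = 69910 + 201700 = 271610 km = 2.7161×10⁸ m.
Kepler's third law: T = 2π√(r³/μ) = 2π√((2.716×10⁸)³ / 1.267×10¹⁷).
r³/μ = 1.582×10⁸ s², so T = 2π × 1.258×10⁴ = 7.902×10⁴ s.
Converting: 7.902×10⁴ s ÷ 3600 = 21.95 hours.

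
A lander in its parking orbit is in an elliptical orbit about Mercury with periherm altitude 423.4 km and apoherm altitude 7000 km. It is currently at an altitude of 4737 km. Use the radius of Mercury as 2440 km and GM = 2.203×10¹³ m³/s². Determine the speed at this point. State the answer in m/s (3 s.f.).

r_p = 2440 + 423.4 = 2863.4 km = 2.8634×10⁶ m.
r_a = 2440 + 7000 = 9440.0 km = 9.4400×10⁶ m.
r = 2440 + 4737 = 7177.0 km = 7.177×10⁶ m.
Semi-major axis a = (r_p + r_a)/2 = 6151.7 km = 6.152×10⁶ m.
Vis-viva: v² = μ(2/r − 1/a) = 2.203×10¹³ × (2.787×10⁻⁷ − 1.626×10⁻⁷) = 2.558×10⁶ m²/s².
v = 1599 m/s.

v ≈ 1600 m/s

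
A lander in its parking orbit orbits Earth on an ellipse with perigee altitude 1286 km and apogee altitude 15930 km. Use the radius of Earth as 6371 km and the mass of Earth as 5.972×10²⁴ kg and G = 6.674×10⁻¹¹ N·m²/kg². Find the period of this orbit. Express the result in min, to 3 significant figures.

T ≈ 304 min

μ = GM = 6.674×10⁻¹¹ × 5.972×10²⁴ = 3.986×10¹⁴ m³/s².
r_p = 6371 + 1286 = 7657.0 km = 7.6570×10⁶ m.
r_a = 6371 + 15930 = 22301 km = 2.2301×10⁷ m.
Semi-major axis a = (r_p + r_a)/2 = (7657.0 + 22301)/2 = 14979 km = 1.498×10⁷ m.
By Kepler's third law T = 2π√(a³/μ) = 2π × 2.904×10³ = 1.825×10⁴ s.
= 304.1 min.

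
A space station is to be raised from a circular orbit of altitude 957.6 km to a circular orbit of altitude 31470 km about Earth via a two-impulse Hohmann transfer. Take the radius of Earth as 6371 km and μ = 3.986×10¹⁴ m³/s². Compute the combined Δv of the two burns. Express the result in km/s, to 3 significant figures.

Δv_total ≈ 3.57 km/s

r₁ = 6371 + 957.6 = 7328.6 km = 7.3286×10⁶ m.
r₂ = 6371 + 31470 = 37841 km = 3.7841×10⁷ m.
Transfer ellipse a_t = (r₁ + r₂)/2 = 2.258×10⁷ m.
At r₁: circular v_c1 = √(μ/r₁) = 7375 m/s; transfer-perigee v_p = √[μ(2/r₁ − 1/a_t)] = 9546 m/s.
Δv₁ = v_p − v_c1 = 2171 m/s.
At r₂: circular v_c2 = √(μ/r₂) = 3246 m/s; transfer-apogee v_a = √[μ(2/r₂ − 1/a_t)] = 1849 m/s.
Δv₂ = v_c2 − v_a = 1397 m/s.
Total Δv = Δv₁ + Δv₂ = 3568 m/s = 3.568 km/s.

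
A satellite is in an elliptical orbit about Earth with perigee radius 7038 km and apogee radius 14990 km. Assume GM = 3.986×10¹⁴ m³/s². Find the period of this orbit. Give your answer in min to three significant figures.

Semi-major axis a = (r_p + r_a)/2 = (7038.0 + 14990)/2 = 11014 km = 1.101×10⁷ m.
By Kepler's third law T = 2π√(a³/μ) = 2π × 1.831×10³ = 1.150×10⁴ s.
= 191.7 min.

T ≈ 192 min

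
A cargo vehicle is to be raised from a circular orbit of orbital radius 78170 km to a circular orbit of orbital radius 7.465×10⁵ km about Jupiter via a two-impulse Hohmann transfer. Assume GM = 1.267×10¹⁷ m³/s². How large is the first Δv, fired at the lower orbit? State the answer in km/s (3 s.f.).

r₁ = 78170 km = 7.817×10⁷ m.
r₂ = 7.465×10⁵ km = 7.465×10⁸ m.
Transfer ellipse a_t = (r₁ + r₂)/2 = 4.123×10⁸ m.
At r₁: circular v_c1 = √(μ/r₁) = 40260 m/s; transfer-perijove v_p = √[μ(2/r₁ − 1/a_t)] = 54170 m/s.
Δv₁ = v_p − v_c1 = 13910 m/s.
= 13.91 km/s.

Δv ≈ 13.9 km/s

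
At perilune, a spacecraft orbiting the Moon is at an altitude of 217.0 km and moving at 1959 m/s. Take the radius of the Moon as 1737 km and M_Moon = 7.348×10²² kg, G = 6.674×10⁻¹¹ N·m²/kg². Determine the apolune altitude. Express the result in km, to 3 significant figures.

μ = GM = 6.674×10⁻¹¹ × 7.348×10²² = 4.904×10¹² m³/s².
r_p = 1737 + 217.0 = 1954.0 km = 1.954×10⁶ m.
Specific energy ε = v²/2 − μ/r = -5.909×10⁵ J/kg, so a = −μ/(2ε) = 4.150×10⁶ m.
The apsides satisfy r_p + r_a = 2a, so the apolune radius is 2a − r_p = 6.345×10⁶ m = 6345.1 km.
Apolune altitude = 6345.1 − 1737 = 4608.1 km.

apolune altitude ≈ 4610 km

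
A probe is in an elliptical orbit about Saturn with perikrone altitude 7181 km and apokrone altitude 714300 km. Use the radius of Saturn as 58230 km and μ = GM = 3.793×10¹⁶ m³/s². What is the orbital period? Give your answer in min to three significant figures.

T ≈ 4610 min

r_p = 58230 + 7181 = 65411 km = 6.5411×10⁷ m.
r_a = 58230 + 714300 = 772530 km = 7.7253×10⁸ m.
Semi-major axis a = (r_p + r_a)/2 = (65411 + 7.7253×10⁵)/2 = 4.1897×10⁵ km = 4.190×10⁸ m.
By Kepler's third law T = 2π√(a³/μ) = 2π × 4.403×10⁴ = 2.767×10⁵ s.
= 4611 min.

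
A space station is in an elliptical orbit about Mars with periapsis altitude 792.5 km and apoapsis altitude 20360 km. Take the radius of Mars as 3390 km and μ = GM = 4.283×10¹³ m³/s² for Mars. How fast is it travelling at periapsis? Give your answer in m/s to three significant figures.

v ≈ 4170 m/s

r_p = 3390 + 792.5 = 4182.5 km = 4.1825×10⁶ m.
r_a = 3390 + 20360 = 23750 km = 2.3750×10⁷ m.
Semi-major axis a = (r_p + r_a)/2 = 13966 km = 1.397×10⁷ m.
Vis-viva: v² = μ(2/r − 1/a) = 4.283×10¹³ × (4.782×10⁻⁷ − 7.160×10⁻⁸) = 1.741×10⁷ m²/s².
v = 4173 m/s.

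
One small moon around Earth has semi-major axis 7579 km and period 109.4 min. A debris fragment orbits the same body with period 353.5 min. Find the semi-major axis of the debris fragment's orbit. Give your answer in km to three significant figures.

Kepler's third law: a³ ∝ T², so a₂ = a₁ (T₂/T₁)^(2/3).
T₂/T₁ = 3.231, (T₂/T₁)^(2/3) = 2.186.
a₂ = 7579 × 2.186 = 16570 km.

a₂ ≈ 16600 km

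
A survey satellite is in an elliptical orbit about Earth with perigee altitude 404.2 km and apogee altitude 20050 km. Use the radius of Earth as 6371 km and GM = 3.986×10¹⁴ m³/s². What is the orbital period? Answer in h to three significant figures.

T ≈ 5.91 h

r_p = 6371 + 404.2 = 6775.2 km = 6.7752×10⁶ m.
r_a = 6371 + 20050 = 26421 km = 2.6421×10⁷ m.
Semi-major axis a = (r_p + r_a)/2 = (6775.2 + 26421)/2 = 16598 km = 1.660×10⁷ m.
By Kepler's third law T = 2π√(a³/μ) = 2π × 3.387×10³ = 2.128×10⁴ s.
= 5.911 h.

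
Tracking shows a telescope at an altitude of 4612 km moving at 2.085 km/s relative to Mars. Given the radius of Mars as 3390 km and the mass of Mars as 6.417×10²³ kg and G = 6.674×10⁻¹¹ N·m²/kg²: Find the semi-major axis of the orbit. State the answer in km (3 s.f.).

μ = GM = 6.674×10⁻¹¹ × 6.417×10²³ = 4.283×10¹³ m³/s².
r = 3390 + 4612 = 8002.0 km = 8.002×10⁶ m.
Specific orbital energy ε = v²/2 − μ/r = (2085)²/2 − 4.283×10¹³/8.002×10⁶ = -3.178×10⁶ J/kg.
Since ε = −μ/(2a), a = −μ/(2ε) = 6.737×10⁶ m = 6737.1 km.

a ≈ 6740 km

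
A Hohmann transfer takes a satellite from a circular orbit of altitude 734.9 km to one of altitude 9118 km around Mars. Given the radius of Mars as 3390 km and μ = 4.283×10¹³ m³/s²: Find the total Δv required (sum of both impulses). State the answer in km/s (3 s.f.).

r₁ = 3390 + 734.9 = 4124.9 km = 4.1249×10⁶ m.
r₂ = 3390 + 9118 = 12508 km = 1.2508×10⁷ m.
Transfer ellipse a_t = (r₁ + r₂)/2 = 8.316×10⁶ m.
At r₁: circular v_c1 = √(μ/r₁) = 3222 m/s; transfer-periapsis v_p = √[μ(2/r₁ − 1/a_t)] = 3952 m/s.
Δv₁ = v_p − v_c1 = 729.5 m/s.
At r₂: circular v_c2 = √(μ/r₂) = 1850 m/s; transfer-apoapsis v_a = √[μ(2/r₂ − 1/a_t)] = 1303 m/s.
Δv₂ = v_c2 − v_a = 547.2 m/s.
Total Δv = Δv₁ + Δv₂ = 1277 m/s = 1.277 km/s.

Δv_total ≈ 1.28 km/s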